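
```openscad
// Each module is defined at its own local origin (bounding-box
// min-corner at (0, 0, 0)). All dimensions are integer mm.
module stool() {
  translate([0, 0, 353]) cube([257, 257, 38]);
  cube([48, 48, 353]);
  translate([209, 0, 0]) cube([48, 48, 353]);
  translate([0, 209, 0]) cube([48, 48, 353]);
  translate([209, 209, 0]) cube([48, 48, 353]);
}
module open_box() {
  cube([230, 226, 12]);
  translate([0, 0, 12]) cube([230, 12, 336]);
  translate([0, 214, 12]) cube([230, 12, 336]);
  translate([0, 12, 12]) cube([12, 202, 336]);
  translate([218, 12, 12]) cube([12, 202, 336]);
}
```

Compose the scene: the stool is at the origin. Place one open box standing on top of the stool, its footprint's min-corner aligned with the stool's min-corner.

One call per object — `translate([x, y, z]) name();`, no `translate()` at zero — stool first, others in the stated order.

stool();
translate([0, 0, 391]) open_box();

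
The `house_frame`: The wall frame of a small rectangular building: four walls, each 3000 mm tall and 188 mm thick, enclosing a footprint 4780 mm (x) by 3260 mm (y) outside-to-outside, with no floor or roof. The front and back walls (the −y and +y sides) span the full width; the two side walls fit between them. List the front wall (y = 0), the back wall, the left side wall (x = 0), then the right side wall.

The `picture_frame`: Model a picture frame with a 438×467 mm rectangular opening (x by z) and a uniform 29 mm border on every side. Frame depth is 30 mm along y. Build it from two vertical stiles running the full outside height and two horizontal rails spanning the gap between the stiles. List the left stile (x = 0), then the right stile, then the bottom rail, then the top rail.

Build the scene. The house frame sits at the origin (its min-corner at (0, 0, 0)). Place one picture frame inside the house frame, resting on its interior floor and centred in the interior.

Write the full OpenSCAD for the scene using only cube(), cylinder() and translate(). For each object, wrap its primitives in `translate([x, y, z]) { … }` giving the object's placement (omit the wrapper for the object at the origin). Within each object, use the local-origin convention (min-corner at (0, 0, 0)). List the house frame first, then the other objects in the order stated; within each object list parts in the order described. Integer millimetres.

cube([4780, 188, 3000]);
translate([0, 3072, 0]) cube([4780, 188, 3000]);
translate([0, 188, 0]) cube([188, 2884, 3000]);
translate([4592, 188, 0]) cube([188, 2884, 3000]);
translate([2142, 1615, 0]) {
  cube([29, 30, 525]);
  translate([467, 0, 0]) cube([29, 30, 525]);
  translate([29, 0, 0]) cube([438, 30, 29]);
  translate([29, 0, 496]) cube([438, 30, 29]);
}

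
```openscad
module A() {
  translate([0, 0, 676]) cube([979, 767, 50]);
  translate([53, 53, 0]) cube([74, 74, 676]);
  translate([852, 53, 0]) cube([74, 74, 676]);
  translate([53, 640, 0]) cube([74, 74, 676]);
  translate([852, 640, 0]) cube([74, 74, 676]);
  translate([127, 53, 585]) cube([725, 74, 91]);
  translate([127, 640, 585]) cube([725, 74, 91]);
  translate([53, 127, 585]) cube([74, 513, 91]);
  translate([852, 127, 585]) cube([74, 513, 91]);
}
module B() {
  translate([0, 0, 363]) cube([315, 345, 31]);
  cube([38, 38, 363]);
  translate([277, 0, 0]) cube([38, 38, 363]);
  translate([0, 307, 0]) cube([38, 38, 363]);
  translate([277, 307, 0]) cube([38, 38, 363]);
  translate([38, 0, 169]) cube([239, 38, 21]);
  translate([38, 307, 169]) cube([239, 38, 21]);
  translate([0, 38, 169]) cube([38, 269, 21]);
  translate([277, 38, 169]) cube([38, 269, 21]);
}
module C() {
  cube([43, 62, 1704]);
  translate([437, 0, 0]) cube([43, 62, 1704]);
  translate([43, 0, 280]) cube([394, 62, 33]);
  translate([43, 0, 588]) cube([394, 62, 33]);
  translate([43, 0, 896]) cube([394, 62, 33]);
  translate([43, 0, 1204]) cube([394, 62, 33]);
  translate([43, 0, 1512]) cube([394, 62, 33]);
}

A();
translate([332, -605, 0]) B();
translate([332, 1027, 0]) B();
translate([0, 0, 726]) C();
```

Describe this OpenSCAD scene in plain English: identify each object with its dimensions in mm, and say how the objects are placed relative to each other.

A is a table: top 979 mm (x) × 767 mm (y), 50 mm thick, upper face at z = 726 mm, on four 74×74 mm square legs, each inset 53 mm from the nearest pair of top edges, running from z = 0 to the bottom of the top. Four apron rails, 74 mm thick and 91 mm tall, run between adjacent legs with their top edges flush with the underside of the top and their outer faces flush with the legs' outer faces.

B is a four-legged stool. The seat is a 315×345×31 mm slab whose top surface is at z = 394 mm; four square legs, each 38×38 mm in cross-section, run from the floor (z = 0) to the underside of the seat, each flush with a corner of the seat. Four stretchers, 38 mm wide and 21 mm tall, connect adjacent legs with their undersides at z = 169 mm, each running between the inner faces of the legs it joins and aligned with the legs' outer faces on the other axis.

C is a wooden ladder with two side rails of 43×62 mm section and 1704 mm height, set 480 mm apart overall. Between them run 5 rectangular rungs (62 mm deep, 33 mm thick), front faces flush with the rails' −y face. The bottom of the first rung is 280 mm above the floor and each subsequent rung is 308 mm higher than the one below.

Two stools sit around the table at the −y, +y sides. The ladder is on top of the table.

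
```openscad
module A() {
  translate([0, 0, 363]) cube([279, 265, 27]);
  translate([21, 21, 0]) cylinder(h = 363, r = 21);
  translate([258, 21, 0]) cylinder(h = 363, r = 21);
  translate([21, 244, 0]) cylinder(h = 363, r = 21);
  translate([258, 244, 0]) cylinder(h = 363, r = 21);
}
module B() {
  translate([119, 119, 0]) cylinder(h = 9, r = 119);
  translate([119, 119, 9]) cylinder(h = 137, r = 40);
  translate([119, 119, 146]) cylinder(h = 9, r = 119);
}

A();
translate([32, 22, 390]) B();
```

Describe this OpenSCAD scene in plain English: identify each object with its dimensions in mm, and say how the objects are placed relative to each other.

A is a simple wooden stool: a rectangular seat 279 mm (x) by 265 mm (y), 27 mm thick, top face at z = 390 mm, on four round legs, each 42 mm in diameter. The legs rest on z = 0, each leg's axis is inset half a diameter from the nearest pair of seat edges (so the leg's bounding box is flush with the corner).

B is a spool: two coaxial disc flanges of radius 119 mm and thickness 9 mm, joined by a core cylinder of radius 40 mm and height 137 mm. The lower flange rests on z = 0 and the three cylinders share a vertical axis.

The spool is on top of the stool.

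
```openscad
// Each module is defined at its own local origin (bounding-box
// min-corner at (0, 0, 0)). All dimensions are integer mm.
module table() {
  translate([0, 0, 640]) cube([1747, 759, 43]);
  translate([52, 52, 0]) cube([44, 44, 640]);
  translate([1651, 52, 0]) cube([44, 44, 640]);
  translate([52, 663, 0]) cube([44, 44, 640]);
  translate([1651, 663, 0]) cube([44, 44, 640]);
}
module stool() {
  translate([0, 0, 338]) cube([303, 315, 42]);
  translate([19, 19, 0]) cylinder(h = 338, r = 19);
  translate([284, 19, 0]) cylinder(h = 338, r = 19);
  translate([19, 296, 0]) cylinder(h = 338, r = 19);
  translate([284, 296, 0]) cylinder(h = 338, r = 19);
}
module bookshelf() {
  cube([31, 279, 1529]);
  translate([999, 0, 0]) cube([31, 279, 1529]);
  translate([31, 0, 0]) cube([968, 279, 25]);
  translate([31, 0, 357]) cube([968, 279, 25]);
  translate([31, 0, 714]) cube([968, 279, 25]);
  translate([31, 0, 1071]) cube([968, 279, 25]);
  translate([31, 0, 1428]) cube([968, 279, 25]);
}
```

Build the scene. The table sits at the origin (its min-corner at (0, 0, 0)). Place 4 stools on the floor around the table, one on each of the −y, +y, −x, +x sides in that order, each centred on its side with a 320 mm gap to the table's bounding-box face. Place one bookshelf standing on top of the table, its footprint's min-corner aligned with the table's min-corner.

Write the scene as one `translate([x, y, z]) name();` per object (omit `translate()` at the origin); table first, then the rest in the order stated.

table();
translate([722, -635, 0]) stool();
translate([722, 1079, 0]) stool();
translate([-623, 222, 0]) stool();
translate([2067, 222, 0]) stool();
translate([0, 0, 683]) bookshelf();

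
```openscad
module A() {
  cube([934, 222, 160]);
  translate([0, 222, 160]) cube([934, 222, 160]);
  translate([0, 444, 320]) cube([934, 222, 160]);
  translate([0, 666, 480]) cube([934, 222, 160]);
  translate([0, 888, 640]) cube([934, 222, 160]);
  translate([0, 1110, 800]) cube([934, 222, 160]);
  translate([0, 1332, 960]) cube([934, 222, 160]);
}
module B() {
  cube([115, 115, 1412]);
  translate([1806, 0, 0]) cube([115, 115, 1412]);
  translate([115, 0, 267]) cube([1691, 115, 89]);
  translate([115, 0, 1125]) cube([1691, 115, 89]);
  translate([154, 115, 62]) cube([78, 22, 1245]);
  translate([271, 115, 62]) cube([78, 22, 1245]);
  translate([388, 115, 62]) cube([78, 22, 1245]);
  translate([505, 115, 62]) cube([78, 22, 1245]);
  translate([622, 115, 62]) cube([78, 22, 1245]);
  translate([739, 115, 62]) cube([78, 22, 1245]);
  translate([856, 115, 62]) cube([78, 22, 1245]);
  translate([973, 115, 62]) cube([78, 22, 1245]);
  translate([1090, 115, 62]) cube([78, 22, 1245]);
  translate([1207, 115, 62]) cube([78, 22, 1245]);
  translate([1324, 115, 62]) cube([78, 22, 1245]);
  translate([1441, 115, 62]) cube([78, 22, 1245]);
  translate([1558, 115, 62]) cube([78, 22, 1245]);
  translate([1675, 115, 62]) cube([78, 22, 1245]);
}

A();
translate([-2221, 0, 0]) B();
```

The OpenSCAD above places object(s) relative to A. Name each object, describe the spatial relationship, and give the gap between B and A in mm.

A is a staircase. B is a fence section. The fence section is on the floor beside the staircase on its −x side. The gap between the fence section and the staircase is 300 mm.

The fence section's nearest face is 300 mm from the staircase's −x face.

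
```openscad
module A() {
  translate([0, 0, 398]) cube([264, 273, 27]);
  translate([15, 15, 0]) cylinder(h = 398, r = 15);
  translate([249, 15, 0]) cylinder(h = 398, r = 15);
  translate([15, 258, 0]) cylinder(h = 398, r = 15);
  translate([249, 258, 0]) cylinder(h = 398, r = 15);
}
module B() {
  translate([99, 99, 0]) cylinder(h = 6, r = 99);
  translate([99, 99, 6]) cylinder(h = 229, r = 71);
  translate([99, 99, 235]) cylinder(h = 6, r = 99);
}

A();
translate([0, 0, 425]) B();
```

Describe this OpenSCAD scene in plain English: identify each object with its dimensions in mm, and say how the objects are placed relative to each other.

A is a four-legged stool. The seat is 264×273 mm, 27 mm thick, top at z = 425 mm. It stands on four round legs, each 30 mm in diameter, from z = 0 to the seat underside, each leg's axis is inset half a diameter from the nearest pair of seat edges (so the leg's bounding box is flush with the corner).

B is a spool: two coaxial disc flanges of radius 99 mm and thickness 6 mm, joined by a core cylinder of radius 71 mm and height 229 mm. The lower flange rests on z = 0 and the three cylinders share a vertical axis.

The spool is on top of the stool.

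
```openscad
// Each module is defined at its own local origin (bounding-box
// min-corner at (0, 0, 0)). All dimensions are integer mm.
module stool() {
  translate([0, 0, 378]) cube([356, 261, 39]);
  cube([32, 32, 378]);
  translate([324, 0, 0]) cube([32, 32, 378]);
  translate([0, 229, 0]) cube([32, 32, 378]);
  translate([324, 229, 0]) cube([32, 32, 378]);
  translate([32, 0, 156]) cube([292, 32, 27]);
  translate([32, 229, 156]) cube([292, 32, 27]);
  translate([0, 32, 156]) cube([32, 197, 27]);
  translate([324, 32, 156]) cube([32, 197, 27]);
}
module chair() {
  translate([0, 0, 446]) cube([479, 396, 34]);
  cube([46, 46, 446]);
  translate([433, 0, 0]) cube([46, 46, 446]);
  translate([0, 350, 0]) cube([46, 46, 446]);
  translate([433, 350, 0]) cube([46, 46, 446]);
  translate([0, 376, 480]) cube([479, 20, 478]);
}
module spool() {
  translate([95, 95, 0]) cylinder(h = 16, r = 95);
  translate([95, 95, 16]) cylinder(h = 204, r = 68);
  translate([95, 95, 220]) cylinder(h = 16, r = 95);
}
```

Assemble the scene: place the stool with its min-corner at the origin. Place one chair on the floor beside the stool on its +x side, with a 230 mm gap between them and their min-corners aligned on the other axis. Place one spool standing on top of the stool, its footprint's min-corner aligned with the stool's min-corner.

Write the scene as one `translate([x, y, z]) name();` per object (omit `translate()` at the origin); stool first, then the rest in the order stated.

stool();
translate([586, 0, 0]) chair();
translate([0, 0, 417]) spool();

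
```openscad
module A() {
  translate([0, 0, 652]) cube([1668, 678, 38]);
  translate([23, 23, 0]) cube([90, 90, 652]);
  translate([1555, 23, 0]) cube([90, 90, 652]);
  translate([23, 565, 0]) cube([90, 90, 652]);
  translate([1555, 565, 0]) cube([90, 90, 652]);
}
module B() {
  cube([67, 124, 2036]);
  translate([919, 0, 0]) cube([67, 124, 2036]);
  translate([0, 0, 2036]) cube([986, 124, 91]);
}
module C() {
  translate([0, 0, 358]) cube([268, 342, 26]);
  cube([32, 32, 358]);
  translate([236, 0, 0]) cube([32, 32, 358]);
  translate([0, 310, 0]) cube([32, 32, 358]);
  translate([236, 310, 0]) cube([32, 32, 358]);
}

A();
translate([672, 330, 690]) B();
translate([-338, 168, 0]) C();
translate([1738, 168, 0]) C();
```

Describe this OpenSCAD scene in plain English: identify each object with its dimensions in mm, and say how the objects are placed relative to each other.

A is a table with a 1668×678 mm rectangular top, 38 mm thick, top surface at z = 690 mm, supported by four 90×90 mm square legs, each inset 23 mm from the nearest pair of top edges, running from the floor.

B is a rectangular door frame: two vertical jambs of 67×124 mm section, 2036 mm tall, with a clear opening 852 mm wide between their inner faces. A header 91 mm tall and 124 mm deep lies on top of the jambs and spans the full outside width.

C is a simple wooden stool: a rectangular seat 268 mm (x) by 342 mm (y), 26 mm thick, top face at z = 384 mm, on four square legs, each 32×32 mm in cross-section. The legs rest on z = 0, each flush with a corner of the seat.

The door frame is on top of the table. Two stools sit around the table at the −x, +x sides.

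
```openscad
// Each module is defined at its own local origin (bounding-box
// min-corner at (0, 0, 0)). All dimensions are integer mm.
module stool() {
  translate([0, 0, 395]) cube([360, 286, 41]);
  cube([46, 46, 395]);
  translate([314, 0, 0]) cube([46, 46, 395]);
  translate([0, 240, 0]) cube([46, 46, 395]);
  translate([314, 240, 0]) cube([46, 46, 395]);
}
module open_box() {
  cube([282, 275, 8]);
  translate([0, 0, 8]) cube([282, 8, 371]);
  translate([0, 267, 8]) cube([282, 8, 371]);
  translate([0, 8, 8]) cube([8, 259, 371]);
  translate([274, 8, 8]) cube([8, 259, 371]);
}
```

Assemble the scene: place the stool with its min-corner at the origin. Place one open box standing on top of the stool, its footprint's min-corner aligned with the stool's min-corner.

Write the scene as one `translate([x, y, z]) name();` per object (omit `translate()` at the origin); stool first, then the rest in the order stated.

stool();
translate([0, 0, 436]) open_box();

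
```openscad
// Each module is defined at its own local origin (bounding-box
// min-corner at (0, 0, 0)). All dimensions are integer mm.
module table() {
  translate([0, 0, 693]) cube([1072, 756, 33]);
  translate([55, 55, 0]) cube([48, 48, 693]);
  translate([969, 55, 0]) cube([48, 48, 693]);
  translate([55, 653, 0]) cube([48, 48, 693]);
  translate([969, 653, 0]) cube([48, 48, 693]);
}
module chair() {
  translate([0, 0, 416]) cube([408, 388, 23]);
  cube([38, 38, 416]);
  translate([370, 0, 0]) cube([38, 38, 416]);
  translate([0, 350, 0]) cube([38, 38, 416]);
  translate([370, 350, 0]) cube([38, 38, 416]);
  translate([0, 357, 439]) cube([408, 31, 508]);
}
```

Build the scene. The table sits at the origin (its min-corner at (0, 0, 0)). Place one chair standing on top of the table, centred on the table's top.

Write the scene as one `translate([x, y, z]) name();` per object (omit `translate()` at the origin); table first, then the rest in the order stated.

table();
translate([332, 184, 726]) chair();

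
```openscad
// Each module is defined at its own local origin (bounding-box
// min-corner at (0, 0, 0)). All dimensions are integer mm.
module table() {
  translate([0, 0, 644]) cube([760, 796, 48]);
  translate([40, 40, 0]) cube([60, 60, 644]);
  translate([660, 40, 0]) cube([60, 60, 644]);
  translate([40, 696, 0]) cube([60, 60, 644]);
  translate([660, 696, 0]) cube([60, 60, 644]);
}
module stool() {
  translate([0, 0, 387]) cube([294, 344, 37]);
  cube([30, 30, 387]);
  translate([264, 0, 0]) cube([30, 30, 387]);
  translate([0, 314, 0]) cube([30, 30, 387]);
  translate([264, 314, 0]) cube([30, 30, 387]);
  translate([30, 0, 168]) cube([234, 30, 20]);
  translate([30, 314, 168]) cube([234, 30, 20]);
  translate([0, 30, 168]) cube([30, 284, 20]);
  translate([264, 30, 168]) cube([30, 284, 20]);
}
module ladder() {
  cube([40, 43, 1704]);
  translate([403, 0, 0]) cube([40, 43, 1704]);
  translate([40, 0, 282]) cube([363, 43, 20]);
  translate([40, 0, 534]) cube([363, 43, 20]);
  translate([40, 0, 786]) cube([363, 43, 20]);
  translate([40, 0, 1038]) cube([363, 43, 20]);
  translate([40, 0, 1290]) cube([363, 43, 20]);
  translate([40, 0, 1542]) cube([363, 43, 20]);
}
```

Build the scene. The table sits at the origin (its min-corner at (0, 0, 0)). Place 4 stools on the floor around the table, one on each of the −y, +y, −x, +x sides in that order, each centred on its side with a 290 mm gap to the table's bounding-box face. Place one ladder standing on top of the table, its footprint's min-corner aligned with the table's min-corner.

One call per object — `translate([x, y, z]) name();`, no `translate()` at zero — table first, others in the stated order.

table();
translate([233, -634, 0]) stool();
translate([233, 1086, 0]) stool();
translate([-584, 226, 0]) stool();
translate([1050, 226, 0]) stool();
translate([0, 0, 692]) ladder();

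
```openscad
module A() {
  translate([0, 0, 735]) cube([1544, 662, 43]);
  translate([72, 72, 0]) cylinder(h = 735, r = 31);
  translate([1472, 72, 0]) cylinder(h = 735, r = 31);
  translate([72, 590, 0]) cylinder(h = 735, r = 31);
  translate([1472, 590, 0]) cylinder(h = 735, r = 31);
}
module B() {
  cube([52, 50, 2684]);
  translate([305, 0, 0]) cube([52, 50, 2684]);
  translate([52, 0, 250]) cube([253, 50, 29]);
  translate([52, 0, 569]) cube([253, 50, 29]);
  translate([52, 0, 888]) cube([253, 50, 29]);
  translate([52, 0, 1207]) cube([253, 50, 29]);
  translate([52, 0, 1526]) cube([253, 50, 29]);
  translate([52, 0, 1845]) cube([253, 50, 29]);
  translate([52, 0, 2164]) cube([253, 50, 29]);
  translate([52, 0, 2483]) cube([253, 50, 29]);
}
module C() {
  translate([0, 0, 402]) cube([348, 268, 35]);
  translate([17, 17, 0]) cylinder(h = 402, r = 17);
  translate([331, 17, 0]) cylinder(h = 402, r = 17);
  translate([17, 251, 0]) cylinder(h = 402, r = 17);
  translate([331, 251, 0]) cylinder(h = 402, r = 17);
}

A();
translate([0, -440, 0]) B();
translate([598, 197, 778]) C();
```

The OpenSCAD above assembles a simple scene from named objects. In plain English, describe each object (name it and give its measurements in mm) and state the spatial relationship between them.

A is a rectangular dining table. The top is 1544×662×43 mm with its upper surface at z = 778 mm. It stands on four round legs of 62 mm diameter, each leg's bounding box inset 41 mm from the nearest pair of top edges, running from the floor to the underside of the top.

B is a wooden ladder with two side rails of 52×50 mm section and 2684 mm height, set 357 mm apart overall. Between them run 8 rectangular rungs (50 mm deep, 29 mm thick), front faces flush with the rails' −y face. The bottom of the first rung is 250 mm above the floor and each subsequent rung is 319 mm higher than the one below.

C is a simple wooden stool: a rectangular seat 348 mm (x) by 268 mm (y), 35 mm thick, top face at z = 437 mm, on four round legs, each 34 mm in diameter. The legs rest on z = 0, each leg's axis is inset half a diameter from the nearest pair of seat edges (so the leg's bounding box is flush with the corner).

The ladder is on the floor beside the table on its −y side. The stool is on top of the table, centred.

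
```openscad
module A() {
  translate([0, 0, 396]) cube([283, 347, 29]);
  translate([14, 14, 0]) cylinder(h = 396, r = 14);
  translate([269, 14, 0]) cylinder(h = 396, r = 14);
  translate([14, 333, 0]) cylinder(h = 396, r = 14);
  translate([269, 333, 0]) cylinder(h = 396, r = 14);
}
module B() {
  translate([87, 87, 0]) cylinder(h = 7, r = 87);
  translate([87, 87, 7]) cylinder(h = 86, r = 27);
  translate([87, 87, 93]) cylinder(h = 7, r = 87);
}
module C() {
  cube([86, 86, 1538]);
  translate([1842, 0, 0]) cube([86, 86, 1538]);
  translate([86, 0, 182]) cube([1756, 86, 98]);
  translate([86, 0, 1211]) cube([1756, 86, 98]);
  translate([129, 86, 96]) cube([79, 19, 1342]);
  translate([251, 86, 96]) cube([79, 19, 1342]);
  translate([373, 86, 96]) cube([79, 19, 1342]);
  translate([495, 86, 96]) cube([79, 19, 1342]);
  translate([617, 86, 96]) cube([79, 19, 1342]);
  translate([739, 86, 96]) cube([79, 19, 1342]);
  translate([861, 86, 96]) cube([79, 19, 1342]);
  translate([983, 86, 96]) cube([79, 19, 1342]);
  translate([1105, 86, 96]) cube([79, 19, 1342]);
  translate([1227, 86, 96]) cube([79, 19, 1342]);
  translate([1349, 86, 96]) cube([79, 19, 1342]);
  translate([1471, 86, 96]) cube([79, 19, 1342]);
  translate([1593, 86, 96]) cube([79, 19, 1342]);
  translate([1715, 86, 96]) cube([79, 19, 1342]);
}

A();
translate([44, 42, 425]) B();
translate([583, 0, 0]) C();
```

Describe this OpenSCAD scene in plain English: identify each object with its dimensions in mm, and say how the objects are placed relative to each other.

A is a simple wooden stool: a rectangular seat 283 mm (x) by 347 mm (y), 29 mm thick, top face at z = 425 mm, on four round legs, each 28 mm in diameter. The legs rest on z = 0, each leg's axis is inset half a diameter from the nearest pair of seat edges (so the leg's bounding box is flush with the corner).

B is a spool: two coaxial disc flanges of radius 87 mm and thickness 7 mm, joined by a core cylinder of radius 27 mm and height 86 mm. The lower flange rests on z = 0 and the three cylinders share a vertical axis.

C is a fence section. Two 86×86 mm posts, 1538 mm tall, stand on the floor with a clear span of 1756 mm between their inner faces. Two horizontal rails of 86×98 mm section span the gap between the posts with their undersides at z = 182 mm and z = 1211 mm, flush with the posts' −y face. 14 pickets, each 79 mm wide, 19 mm thick and 1342 mm tall, are fixed to the +y face of the rails with their bottoms at z = 96 mm, evenly spaced across the span with equal gaps (rounded down to the nearest mm) at the −x end and between each pair — any rounding remainder accumulates at the +x end.

The spool is on top of the stool. The fence section is on the floor beside the stool on its +x side.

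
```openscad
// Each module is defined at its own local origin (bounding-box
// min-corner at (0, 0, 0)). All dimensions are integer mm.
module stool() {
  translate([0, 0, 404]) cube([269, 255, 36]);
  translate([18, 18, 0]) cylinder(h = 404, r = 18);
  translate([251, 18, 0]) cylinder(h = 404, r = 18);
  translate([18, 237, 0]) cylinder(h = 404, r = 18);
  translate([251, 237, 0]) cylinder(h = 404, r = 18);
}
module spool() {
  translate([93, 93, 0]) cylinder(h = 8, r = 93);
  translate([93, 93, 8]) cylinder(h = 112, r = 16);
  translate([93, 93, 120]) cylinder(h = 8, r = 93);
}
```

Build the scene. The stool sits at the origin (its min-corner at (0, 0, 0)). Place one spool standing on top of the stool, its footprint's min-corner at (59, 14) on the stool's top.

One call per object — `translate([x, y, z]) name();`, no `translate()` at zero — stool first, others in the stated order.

stool();
translate([59, 14, 440]) spool();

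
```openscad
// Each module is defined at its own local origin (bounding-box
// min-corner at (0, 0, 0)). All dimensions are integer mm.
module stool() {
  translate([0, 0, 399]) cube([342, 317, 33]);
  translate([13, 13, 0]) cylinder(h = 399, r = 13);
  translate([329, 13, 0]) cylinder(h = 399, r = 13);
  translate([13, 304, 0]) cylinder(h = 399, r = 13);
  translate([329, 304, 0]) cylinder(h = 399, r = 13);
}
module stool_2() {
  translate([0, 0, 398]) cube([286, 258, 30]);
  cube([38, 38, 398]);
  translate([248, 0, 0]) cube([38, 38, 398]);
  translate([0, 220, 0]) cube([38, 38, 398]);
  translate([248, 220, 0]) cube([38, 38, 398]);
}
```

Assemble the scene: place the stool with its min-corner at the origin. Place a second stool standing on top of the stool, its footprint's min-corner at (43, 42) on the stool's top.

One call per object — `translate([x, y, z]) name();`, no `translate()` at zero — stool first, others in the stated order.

stool();
translate([43, 42, 432]) stool_2();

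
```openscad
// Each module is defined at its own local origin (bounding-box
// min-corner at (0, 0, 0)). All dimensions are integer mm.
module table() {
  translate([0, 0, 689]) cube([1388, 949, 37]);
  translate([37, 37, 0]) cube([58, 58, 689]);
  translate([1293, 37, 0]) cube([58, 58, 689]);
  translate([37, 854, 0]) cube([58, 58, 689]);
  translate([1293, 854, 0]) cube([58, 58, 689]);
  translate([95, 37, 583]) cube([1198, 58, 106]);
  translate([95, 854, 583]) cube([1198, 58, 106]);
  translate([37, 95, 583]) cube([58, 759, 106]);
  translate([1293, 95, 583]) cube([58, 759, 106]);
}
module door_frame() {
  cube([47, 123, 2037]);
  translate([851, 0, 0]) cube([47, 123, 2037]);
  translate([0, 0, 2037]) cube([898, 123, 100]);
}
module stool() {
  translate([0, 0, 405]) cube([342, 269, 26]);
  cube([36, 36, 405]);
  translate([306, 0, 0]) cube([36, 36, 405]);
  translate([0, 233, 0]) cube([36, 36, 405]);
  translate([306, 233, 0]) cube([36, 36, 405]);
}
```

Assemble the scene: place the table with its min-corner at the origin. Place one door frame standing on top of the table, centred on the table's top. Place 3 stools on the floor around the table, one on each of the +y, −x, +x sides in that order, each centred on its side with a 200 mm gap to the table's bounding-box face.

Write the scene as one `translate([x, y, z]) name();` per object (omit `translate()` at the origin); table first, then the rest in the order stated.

table();
translate([245, 413, 726]) door_frame();
translate([523, 1149, 0]) stool();
translate([-542, 340, 0]) stool();
translate([1588, 340, 0]) stool();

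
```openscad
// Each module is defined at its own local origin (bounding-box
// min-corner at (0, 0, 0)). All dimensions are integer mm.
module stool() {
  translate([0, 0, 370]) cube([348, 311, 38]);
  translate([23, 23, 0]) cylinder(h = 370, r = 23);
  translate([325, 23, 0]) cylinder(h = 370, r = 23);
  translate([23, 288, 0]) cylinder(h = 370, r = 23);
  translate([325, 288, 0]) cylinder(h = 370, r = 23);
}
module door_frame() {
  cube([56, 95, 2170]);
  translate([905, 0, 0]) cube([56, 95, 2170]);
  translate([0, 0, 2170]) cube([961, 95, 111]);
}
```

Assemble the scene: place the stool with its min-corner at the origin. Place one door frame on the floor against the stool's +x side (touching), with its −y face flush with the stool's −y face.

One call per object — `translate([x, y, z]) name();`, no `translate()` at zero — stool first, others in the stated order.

stool();
translate([348, 0, 0]) door_frame();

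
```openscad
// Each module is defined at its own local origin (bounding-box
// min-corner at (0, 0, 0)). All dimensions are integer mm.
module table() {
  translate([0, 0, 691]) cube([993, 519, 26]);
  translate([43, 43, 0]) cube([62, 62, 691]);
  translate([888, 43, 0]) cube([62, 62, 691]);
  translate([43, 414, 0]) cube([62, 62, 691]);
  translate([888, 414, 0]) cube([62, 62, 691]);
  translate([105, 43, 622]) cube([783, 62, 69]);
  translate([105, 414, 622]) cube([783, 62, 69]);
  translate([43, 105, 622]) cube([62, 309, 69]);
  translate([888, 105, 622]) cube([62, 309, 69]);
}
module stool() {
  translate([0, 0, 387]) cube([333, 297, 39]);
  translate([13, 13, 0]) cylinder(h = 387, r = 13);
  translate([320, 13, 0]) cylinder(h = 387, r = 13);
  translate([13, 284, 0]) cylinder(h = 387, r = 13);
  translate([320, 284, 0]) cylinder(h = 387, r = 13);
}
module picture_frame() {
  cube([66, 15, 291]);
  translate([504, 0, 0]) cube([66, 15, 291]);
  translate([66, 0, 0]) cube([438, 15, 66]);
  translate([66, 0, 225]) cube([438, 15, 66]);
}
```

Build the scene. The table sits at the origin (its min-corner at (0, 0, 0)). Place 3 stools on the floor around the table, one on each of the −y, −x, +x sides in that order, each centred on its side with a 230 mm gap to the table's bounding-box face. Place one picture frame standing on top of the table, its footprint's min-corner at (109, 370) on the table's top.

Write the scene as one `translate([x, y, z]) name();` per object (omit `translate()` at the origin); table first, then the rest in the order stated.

table();
translate([330, -527, 0]) stool();
translate([-563, 111, 0]) stool();
translate([1223, 111, 0]) stool();
translate([109, 370, 717]) picture_frame();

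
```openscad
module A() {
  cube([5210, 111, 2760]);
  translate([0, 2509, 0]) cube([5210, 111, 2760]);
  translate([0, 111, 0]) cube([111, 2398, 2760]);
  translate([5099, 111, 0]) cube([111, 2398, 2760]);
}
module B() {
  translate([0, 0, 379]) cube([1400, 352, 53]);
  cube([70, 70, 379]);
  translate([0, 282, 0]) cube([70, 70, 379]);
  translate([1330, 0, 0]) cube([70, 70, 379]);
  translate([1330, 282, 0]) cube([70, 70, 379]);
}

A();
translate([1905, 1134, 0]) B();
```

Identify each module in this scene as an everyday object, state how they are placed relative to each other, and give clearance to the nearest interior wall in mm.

A is a house frame. B is a bench. The bench sits inside the house frame, centred. The clearance to the nearest interior wall is 1023 mm.

Clearances: x = 1794, y = 1023; minimum 1023 mm.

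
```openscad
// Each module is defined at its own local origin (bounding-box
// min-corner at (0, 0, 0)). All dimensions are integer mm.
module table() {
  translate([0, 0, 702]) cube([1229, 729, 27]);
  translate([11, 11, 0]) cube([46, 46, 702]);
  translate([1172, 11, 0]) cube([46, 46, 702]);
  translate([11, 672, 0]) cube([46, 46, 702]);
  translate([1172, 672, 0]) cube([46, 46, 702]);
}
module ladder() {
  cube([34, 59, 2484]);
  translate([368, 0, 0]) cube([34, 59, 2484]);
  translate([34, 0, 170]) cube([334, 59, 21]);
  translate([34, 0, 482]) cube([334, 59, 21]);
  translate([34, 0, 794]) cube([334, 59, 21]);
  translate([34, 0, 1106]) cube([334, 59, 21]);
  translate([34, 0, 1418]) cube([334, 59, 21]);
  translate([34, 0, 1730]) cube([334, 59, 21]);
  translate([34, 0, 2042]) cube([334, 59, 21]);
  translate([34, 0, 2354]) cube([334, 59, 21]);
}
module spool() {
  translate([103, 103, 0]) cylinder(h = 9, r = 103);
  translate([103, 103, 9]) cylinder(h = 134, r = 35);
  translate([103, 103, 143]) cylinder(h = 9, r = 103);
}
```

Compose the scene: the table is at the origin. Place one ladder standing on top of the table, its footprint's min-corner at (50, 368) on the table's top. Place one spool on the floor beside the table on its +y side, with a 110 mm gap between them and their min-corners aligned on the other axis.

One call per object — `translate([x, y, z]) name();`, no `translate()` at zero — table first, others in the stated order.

table();
translate([50, 368, 729]) ladder();
translate([0, 839, 0]) spool();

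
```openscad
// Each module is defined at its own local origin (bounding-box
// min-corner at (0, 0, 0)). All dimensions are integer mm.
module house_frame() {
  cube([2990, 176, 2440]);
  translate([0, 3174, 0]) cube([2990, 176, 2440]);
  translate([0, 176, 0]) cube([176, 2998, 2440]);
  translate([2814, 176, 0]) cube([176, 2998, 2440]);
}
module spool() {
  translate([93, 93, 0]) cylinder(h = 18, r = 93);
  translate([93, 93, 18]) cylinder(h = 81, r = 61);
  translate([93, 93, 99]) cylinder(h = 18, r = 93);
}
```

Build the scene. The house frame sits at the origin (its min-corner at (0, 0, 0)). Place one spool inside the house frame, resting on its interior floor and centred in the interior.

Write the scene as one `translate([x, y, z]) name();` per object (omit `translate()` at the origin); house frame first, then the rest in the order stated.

house_frame();
translate([1402, 1582, 0]) spool();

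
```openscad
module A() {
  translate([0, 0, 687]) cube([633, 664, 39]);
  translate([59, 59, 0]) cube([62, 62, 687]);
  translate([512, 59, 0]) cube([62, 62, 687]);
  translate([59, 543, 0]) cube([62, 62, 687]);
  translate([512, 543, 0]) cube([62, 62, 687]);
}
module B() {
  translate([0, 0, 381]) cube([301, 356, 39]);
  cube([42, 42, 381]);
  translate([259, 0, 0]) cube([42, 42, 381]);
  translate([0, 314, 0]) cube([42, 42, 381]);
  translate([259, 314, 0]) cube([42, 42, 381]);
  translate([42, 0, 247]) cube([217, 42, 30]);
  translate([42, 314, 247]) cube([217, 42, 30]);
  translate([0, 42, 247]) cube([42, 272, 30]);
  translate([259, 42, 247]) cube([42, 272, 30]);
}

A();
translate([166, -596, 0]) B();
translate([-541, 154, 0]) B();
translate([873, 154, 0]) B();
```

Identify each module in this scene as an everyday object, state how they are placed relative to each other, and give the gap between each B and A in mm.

Each stool's nearest face is 240 mm from the table's bounding box.

A is a table. B is a stool. Three stools sit around the table at the −y, −x, +x sides. The gap between each stool and the table is 240 mm.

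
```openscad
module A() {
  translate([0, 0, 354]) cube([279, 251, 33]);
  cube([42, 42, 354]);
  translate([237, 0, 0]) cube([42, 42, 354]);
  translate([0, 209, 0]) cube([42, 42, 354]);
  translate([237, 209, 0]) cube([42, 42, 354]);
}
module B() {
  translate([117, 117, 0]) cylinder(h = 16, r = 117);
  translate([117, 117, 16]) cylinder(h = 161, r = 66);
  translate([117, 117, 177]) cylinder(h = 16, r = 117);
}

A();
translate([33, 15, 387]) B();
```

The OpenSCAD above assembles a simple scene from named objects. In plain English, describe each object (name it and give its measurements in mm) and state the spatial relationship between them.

A is a simple wooden stool: a rectangular seat 279 mm (x) by 251 mm (y), 33 mm thick, top face at z = 387 mm, on four square legs, each 42×42 mm in cross-section. The legs rest on z = 0, each flush with a corner of the seat.

B is a spool: two coaxial disc flanges of radius 117 mm and thickness 16 mm, joined by a core cylinder of radius 66 mm and height 161 mm. The lower flange rests on z = 0 and the three cylinders share a vertical axis.

The spool is on top of the stool.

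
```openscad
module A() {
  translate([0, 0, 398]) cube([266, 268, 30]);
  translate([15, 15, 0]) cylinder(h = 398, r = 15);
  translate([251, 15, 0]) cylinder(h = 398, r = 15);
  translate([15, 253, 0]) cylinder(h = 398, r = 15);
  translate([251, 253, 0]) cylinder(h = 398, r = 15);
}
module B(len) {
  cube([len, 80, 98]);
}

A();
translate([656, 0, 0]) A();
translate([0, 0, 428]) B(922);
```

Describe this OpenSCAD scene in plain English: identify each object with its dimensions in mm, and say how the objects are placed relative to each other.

A is a four-legged stool. The seat is a 266×268×30 mm slab whose top surface is at z = 428 mm; four round legs, each 30 mm in diameter, run from the floor (z = 0) to the underside of the seat, each leg's axis is inset half a diameter from the nearest pair of seat edges (so the leg's bounding box is flush with the corner).

B is a rectangular beam 922 mm long (x), 80 mm deep (y), 98 mm thick (z).

The beam spans the tops of two stools placed 390 mm apart, resting at z = 428 mm.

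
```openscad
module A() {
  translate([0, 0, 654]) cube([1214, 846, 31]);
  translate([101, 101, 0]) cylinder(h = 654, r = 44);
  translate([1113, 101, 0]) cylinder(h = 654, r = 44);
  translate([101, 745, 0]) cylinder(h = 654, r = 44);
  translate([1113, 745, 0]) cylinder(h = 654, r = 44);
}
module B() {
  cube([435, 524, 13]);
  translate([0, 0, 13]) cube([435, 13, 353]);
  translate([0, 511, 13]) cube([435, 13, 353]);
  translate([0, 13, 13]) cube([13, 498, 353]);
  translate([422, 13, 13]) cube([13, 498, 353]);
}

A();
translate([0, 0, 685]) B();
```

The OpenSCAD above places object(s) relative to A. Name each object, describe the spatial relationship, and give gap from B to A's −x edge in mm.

A is a table. B is an open box. The open box is on top of the table. The gap from the open box to the table's −x edge is 0 mm.

The open box's min-x is at 0; the table's min-x is 0; gap = 0 mm.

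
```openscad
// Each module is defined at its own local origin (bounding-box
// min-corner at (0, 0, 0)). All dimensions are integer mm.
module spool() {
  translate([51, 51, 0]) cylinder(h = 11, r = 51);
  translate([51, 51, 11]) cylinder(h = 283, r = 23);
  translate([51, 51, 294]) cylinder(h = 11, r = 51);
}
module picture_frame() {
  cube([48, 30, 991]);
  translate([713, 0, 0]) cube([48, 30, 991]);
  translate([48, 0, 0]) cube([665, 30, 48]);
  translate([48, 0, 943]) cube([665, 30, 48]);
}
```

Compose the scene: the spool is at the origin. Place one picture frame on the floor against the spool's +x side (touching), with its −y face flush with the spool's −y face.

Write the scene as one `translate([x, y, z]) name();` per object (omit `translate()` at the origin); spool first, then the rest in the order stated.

spool();
translate([102, 0, 0]) picture_frame();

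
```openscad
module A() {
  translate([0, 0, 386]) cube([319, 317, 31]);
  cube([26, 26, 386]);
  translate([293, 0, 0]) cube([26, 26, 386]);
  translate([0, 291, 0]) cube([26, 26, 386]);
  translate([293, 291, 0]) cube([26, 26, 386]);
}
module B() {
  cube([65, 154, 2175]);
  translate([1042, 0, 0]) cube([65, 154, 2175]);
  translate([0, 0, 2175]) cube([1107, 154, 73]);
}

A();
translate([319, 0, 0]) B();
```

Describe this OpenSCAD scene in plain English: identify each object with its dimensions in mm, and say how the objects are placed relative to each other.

A is a four-legged stool. The seat is 319×317 mm, 31 mm thick, top at z = 417 mm. It stands on four square legs, each 26×26 mm in cross-section, from z = 0 to the seat underside, each flush with a corner of the seat.

B is a rectangular door frame: two vertical jambs of 65×154 mm section, 2175 mm tall, with a clear opening 977 mm wide between their inner faces. A header 73 mm tall and 154 mm deep lies on top of the jambs and spans the full outside width.

The door frame is against the stool's +x side, with their −y faces flush.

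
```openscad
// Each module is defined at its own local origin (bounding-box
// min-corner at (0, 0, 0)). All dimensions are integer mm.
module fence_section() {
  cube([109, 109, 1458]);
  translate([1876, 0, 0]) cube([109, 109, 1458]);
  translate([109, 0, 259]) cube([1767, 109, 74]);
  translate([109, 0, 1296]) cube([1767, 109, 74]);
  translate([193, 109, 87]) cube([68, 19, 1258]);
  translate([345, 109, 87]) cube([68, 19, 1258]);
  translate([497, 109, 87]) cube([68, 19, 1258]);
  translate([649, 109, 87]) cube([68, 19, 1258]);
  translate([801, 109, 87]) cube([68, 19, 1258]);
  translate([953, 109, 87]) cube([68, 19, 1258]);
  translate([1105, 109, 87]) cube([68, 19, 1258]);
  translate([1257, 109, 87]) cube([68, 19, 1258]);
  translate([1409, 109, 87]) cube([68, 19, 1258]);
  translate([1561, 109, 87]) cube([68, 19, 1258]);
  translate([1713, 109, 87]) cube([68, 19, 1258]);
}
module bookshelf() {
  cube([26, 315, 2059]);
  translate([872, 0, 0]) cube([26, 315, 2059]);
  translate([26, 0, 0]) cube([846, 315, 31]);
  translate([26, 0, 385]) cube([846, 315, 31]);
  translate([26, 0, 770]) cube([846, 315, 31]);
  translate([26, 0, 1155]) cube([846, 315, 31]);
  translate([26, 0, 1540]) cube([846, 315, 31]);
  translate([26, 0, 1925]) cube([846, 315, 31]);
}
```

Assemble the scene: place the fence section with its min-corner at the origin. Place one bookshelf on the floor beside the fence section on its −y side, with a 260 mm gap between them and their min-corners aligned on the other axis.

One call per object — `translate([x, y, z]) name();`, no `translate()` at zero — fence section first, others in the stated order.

fence_section();
translate([0, -575, 0]) bookshelf();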